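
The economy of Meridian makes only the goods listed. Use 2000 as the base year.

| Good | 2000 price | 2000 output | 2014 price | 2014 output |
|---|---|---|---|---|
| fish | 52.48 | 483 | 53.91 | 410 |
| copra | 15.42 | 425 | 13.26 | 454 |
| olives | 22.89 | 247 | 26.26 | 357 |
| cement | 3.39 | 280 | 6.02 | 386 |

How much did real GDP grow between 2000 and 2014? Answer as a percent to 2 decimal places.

Real GDP 2000 = Nominal GDP 2000 = 52.48·483 + 15.42·425 + 22.89·247 + 3.39·280 = 38504.37.
Real GDP 2014 (at 2000 prices) = 52.48·410 + 15.42·454 + 22.89·357 + 3.39·386 = 37997.75.
Real growth = 37997.75/38504.37 − 1 = -0.0132.

-1.32%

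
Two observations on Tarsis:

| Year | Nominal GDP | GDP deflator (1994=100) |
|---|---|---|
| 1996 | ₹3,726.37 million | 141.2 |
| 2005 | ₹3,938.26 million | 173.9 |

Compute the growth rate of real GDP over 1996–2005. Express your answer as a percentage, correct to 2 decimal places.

Deflate each year: 1996 → 3726.37/1.412 = 2639.07; 2005 → 3938.26/1.739 = 2264.67.
So real GDP changed by 2264.67/2639.07 − 1 = -0.1419, i.e. -14.19%.

-14.19%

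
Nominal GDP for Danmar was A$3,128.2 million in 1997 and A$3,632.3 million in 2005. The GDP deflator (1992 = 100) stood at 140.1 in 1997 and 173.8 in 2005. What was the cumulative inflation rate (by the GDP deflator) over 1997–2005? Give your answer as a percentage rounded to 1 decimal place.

Price-level change = 173.8 / 140.1 − 1 = 0.2405.

24.1%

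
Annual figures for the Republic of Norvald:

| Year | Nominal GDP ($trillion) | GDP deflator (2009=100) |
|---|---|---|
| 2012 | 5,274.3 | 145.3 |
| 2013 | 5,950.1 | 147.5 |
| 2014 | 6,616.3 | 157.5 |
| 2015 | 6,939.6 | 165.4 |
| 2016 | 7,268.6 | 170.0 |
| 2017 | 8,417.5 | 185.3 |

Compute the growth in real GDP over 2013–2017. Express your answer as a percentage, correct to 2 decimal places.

Real GDP 2013 = 5950.1/1.475 = 4033.97.
Real GDP 2017 = 8417.5/1.853 = 4542.63.
Change = 4542.63/4033.97 − 1 = 0.1261.

12.61%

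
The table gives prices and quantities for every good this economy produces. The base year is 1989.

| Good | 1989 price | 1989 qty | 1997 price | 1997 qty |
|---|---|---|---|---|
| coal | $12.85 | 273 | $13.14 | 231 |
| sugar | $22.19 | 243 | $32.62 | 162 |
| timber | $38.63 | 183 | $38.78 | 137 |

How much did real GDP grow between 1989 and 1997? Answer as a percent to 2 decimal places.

Real GDP 1989 = Nominal GDP 1989 = 12.85·273 + 22.19·243 + 38.63·183 = 15969.51.
Real GDP 1997 (at 1989 prices) = 12.85·231 + 22.19·162 + 38.63·137 = 11855.44.
Real growth = 11855.44/15969.51 − 1 = -0.2576.

-25.76%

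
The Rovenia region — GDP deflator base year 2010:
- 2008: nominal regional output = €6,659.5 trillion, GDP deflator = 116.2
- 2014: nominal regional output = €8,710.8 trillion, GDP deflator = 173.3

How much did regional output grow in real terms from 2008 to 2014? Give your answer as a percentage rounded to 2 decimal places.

-12.30%

Deflate each year: 2008 → 6659.5/1.162 = 5731.07; 2014 → 8710.8/1.733 = 5026.43.
So real regional output changed by 5026.43/5731.07 − 1 = -0.1230, i.e. -12.30%.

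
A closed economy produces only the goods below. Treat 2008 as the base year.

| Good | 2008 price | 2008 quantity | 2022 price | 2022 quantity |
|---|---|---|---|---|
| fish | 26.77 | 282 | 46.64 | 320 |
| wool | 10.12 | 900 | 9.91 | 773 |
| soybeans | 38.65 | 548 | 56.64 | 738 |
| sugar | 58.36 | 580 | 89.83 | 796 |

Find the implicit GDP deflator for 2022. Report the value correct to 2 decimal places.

148.73

Nominal GDP 2022 = 46.64·320 + 9.91·773 + 56.64·738 + 89.83·796 = 135890.23.
Real GDP 2022 (at 2008 prices) = 26.77·320 + 10.12·773 + 38.65·738 + 58.36·796 = 91367.42.
Deflator = Nominal/Real × 100 = 135890.23/91367.42 × 100 = 148.729.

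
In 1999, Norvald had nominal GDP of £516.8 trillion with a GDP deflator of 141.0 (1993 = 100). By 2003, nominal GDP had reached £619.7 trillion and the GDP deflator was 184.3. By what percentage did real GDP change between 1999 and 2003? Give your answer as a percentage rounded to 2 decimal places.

Deflate each year: 1999 → 516.8/1.410 = 366.52; 2003 → 619.7/1.843 = 336.25.
So real GDP changed by 336.25/366.52 − 1 = -0.0826, i.e. -8.26%.

-8.26%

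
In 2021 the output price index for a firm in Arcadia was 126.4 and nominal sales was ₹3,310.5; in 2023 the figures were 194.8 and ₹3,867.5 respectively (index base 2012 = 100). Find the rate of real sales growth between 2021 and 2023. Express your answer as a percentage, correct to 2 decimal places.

Deflate each year: 2021 → 3310.5/1.264 = 2619.07; 2023 → 3867.5/1.948 = 1985.37.
So real sales changed by 1985.37/2619.07 − 1 = -0.2420, i.e. -24.20%.

-24.20%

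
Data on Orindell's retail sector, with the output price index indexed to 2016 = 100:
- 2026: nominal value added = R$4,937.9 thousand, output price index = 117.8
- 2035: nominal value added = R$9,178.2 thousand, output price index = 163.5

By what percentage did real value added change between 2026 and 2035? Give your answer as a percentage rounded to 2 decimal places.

Real value added 2026 = 4937.9 / 1.178 = 4191.77.
Real value added 2035 = 9178.2 / 1.635 = 5613.58.
Real growth = 5613.58 / 4191.77 − 1 = 0.3392.

33.92%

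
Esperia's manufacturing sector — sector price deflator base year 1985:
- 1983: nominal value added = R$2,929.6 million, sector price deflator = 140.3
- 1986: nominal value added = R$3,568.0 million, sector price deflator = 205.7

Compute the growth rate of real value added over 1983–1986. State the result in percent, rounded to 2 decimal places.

Real value added 1983 = 2929.6 / 1.403 = 2088.10.
Real value added 1986 = 3568.0 / 2.057 = 1734.56.
Real growth = 1734.56 / 2088.10 − 1 = -0.1693.

-16.93%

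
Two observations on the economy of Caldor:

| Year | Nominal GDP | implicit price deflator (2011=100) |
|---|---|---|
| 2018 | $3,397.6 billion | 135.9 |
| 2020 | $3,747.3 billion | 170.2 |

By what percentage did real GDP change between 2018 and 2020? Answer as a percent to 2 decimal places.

-11.93%

Real GDP 2018 = 3397.6 / 1.359 = 2500.07.
Real GDP 2020 = 3747.3 / 1.702 = 2201.70.
Real growth = 2201.70 / 2500.07 − 1 = -0.1193.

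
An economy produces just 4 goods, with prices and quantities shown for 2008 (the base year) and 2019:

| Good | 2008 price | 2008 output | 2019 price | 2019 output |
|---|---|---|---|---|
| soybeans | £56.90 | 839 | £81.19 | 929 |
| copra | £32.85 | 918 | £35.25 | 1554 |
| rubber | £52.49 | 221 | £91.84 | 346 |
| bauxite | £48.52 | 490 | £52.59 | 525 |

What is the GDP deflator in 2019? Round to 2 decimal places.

Nominal GDP 2019 = 81.19·929 + 35.25·1554 + 91.84·346 + 52.59·525 = 189590.40.
Real GDP 2019 (at 2008 prices) = 56.90·929 + 32.85·1554 + 52.49·346 + 48.52·525 = 147543.54.
Deflator = Nominal/Real × 100 = 189590.40/147543.54 × 100 = 128.498.

128.50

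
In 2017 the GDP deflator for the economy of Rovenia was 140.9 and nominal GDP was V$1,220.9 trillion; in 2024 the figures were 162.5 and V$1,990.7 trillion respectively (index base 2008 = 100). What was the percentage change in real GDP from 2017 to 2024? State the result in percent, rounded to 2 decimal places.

41.38%

Deflate each year: 2017 → 1220.9/1.409 = 866.50; 2024 → 1990.7/1.625 = 1225.05.
So real GDP changed by 1225.05/866.50 − 1 = 0.4138, i.e. 41.38%.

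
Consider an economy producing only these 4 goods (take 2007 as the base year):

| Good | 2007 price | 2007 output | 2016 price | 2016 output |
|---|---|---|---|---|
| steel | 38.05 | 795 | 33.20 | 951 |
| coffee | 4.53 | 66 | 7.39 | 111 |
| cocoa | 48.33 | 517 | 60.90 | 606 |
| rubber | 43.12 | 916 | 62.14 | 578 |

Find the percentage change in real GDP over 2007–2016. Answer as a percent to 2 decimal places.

-4.35%

Real GDP 2007 = Nominal GDP 2007 = 38.05·795 + 4.53·66 + 48.33·517 + 43.12·916 = 95033.26.
Real GDP 2016 (at 2007 prices) = 38.05·951 + 4.53·111 + 48.33·606 + 43.12·578 = 90899.72.
Real growth = 90899.72/95033.26 − 1 = -0.0435.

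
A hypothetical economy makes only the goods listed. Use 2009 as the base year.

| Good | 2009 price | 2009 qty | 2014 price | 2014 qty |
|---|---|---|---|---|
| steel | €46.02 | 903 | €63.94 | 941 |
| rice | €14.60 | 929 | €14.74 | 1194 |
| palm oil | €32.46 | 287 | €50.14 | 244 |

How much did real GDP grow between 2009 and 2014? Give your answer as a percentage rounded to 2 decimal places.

Real GDP 2009 = Nominal GDP 2009 = 46.02·903 + 14.60·929 + 32.46·287 = 64435.48.
Real GDP 2014 (at 2009 prices) = 46.02·941 + 14.60·1194 + 32.46·244 = 68657.46.
Real growth = 68657.46/64435.48 − 1 = 0.0655.

6.55%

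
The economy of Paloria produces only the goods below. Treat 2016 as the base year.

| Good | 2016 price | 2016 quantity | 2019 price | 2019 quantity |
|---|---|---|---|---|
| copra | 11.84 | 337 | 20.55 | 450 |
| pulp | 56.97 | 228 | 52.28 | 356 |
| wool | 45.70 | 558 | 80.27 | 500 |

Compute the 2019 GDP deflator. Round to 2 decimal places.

Nominal GDP 2019 = 20.55·450 + 52.28·356 + 80.27·500 = 67994.18.
Real GDP 2019 (at 2016 prices) = 11.84·450 + 56.97·356 + 45.70·500 = 48459.32.
Deflator = Nominal/Real × 100 = 67994.18/48459.32 × 100 = 140.312.

140.31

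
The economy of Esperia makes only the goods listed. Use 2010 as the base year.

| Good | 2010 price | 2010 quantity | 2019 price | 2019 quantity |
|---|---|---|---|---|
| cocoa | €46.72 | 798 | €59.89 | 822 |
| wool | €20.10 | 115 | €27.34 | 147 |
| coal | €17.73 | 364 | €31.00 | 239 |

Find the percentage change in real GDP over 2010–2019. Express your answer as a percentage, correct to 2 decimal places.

-0.98%

Real GDP 2010 = Nominal GDP 2010 = 46.72·798 + 20.10·115 + 17.73·364 = 46047.78.
Real GDP 2019 (at 2010 prices) = 46.72·822 + 20.10·147 + 17.73·239 = 45596.01.
Real growth = 45596.01/46047.78 − 1 = -0.0098.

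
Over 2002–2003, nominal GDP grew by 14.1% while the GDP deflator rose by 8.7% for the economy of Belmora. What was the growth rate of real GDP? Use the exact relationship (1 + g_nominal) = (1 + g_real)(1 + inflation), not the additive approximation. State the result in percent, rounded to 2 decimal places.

(1 + g_nom) = (1 + g_real)(1 + π), so g_real = 1.1410 / 1.0870 − 1 = 0.04968.

4.97%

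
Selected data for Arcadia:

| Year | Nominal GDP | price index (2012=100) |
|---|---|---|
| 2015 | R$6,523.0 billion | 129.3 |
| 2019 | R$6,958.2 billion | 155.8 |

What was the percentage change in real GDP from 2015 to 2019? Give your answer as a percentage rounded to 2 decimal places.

Real GDP 2015 = 6523.0 / 1.293 = 5044.86.
Real GDP 2019 = 6958.2 / 1.558 = 4466.11.
Real growth = 4466.11 / 5044.86 − 1 = -0.1147.

-11.47%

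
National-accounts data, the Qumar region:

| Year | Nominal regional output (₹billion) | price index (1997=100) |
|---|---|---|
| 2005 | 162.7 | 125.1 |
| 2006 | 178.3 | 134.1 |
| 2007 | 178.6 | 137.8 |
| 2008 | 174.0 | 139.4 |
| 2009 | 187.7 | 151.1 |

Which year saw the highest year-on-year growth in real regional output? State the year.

2006: real = 178.3/1.341 = 132.96; growth vs 2005 (130.06) = 2.23%.
2007: real = 178.6/1.378 = 129.61; growth vs 2006 (132.96) = -2.52%.
2008: real = 174.0/1.394 = 124.82; growth vs 2007 (129.61) = -3.70%.
2009: real = 187.7/1.511 = 124.22; growth vs 2008 (124.82) = -0.48%.

2006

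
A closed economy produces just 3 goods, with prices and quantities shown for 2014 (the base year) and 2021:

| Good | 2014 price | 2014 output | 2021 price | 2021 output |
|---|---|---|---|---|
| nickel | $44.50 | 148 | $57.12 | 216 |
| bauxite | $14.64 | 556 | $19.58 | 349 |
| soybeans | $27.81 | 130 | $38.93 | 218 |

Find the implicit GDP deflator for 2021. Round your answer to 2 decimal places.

133.07

Nominal GDP 2021 = 57.12·216 + 19.58·349 + 38.93·218 = 27658.08.
Real GDP 2021 (at 2014 prices) = 44.50·216 + 14.64·349 + 27.81·218 = 20783.94.
Deflator = Nominal/Real × 100 = 27658.08/20783.94 × 100 = 133.074.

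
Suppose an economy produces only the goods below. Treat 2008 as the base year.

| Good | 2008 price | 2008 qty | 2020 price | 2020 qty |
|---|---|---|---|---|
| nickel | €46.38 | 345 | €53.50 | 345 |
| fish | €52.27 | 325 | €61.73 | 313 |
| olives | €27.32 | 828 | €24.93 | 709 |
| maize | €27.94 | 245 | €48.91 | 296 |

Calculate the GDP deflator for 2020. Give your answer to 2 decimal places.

Nominal GDP 2020 = 53.50·345 + 61.73·313 + 24.93·709 + 48.91·296 = 69931.72.
Real GDP 2020 (at 2008 prices) = 46.38·345 + 52.27·313 + 27.32·709 + 27.94·296 = 60001.73.
Deflator = Nominal/Real × 100 = 69931.72/60001.73 × 100 = 116.550.

116.55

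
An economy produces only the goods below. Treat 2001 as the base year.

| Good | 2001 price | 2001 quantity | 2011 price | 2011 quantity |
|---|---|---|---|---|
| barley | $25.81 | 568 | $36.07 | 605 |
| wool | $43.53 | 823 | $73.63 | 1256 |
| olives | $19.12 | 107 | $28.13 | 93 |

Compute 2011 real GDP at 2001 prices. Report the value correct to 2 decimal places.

Real GDP 2011 = Σ (p_2001 × q_2011) = 25.81·605 + 43.53·1256 + 19.12·93 = 72066.89.

$72066.89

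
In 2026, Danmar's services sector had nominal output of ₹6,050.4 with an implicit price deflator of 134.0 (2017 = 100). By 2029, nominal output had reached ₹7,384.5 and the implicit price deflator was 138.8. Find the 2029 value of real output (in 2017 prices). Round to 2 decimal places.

₹5,320.24

Real output = Nominal / (implicit price deflator/100) = 7384.5 / 1.388 = 5320.24.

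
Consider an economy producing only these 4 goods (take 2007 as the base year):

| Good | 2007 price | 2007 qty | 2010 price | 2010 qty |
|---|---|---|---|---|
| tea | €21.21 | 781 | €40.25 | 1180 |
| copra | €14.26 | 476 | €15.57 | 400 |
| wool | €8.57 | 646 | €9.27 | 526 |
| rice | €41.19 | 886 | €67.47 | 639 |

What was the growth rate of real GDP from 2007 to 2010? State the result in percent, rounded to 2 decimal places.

-5.85%

Real GDP 2007 = Nominal GDP 2007 = 21.21·781 + 14.26·476 + 8.57·646 + 41.19·886 = 65383.33.
Real GDP 2010 (at 2007 prices) = 21.21·1180 + 14.26·400 + 8.57·526 + 41.19·639 = 61560.03.
Real growth = 61560.03/65383.33 − 1 = -0.0585.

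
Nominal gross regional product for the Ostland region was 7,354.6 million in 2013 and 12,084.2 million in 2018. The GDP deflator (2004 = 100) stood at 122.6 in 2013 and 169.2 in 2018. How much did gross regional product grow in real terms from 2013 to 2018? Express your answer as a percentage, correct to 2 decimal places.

19.06%

Real gross regional product 2013 = 7354.6 / 1.226 = 5998.86.
Real gross regional product 2018 = 12084.2 / 1.692 = 7141.96.
Real growth = 7141.96 / 5998.86 − 1 = 0.1906.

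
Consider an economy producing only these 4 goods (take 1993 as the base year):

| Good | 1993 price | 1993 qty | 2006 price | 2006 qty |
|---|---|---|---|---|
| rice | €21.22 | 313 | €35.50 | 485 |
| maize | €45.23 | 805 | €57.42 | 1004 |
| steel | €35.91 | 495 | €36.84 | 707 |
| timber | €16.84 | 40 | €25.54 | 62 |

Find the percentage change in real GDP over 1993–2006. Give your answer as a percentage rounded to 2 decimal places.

Real GDP 1993 = Nominal GDP 1993 = 21.22·313 + 45.23·805 + 35.91·495 + 16.84·40 = 61501.06.
Real GDP 2006 (at 1993 prices) = 21.22·485 + 45.23·1004 + 35.91·707 + 16.84·62 = 82135.07.
Real growth = 82135.07/61501.06 − 1 = 0.3355.

33.55%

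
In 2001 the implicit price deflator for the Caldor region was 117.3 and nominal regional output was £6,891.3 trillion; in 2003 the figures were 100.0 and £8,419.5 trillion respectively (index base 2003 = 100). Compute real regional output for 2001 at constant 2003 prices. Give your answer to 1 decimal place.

£5,874.9 trillion

Real regional output = Nominal / (implicit price deflator/100) = 6891.3 / 1.173 = 5874.94.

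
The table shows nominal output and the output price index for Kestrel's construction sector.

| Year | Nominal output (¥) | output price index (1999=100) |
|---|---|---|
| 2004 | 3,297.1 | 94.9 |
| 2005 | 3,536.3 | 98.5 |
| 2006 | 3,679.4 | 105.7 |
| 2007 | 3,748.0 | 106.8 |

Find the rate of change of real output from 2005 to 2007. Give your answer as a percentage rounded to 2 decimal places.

-2.25%

Real output 2005 = 3536.3/0.985 = 3590.15.
Real output 2007 = 3748.0/1.068 = 3509.36.
Change = 3509.36/3590.15 − 1 = -0.0225.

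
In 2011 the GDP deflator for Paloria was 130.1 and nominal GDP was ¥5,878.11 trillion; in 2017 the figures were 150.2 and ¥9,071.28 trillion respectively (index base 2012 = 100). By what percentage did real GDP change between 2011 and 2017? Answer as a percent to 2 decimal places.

Deflate each year: 2011 → 5878.11/1.301 = 4518.15; 2017 → 9071.28/1.502 = 6039.47.
So real GDP changed by 6039.47/4518.15 − 1 = 0.3367, i.e. 33.67%.

33.67%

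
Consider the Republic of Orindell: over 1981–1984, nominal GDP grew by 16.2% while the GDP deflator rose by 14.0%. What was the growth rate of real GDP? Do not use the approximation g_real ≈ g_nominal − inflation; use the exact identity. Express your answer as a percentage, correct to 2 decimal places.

1.93%

(1 + g_nom) = (1 + g_real)(1 + π), so g_real = 1.1620 / 1.1400 − 1 = 0.01930.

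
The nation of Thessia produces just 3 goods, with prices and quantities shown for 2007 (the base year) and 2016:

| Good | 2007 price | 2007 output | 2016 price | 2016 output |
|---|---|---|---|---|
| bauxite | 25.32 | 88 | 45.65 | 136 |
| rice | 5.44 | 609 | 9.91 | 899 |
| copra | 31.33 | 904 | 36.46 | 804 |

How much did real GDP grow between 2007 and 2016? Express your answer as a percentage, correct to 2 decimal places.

Real GDP 2007 = Nominal GDP 2007 = 25.32·88 + 5.44·609 + 31.33·904 = 33863.44.
Real GDP 2016 (at 2007 prices) = 25.32·136 + 5.44·899 + 31.33·804 = 33523.40.
Real growth = 33523.40/33863.44 − 1 = -0.0100.

-1.00%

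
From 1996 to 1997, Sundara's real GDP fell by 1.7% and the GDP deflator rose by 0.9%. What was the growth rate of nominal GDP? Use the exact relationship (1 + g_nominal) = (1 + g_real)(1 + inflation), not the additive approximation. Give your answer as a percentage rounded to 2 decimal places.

(1 + g_nom) = (1 + g_real)(1 + π) = 0.9830 × 1.0090 = 0.99185.

-0.82%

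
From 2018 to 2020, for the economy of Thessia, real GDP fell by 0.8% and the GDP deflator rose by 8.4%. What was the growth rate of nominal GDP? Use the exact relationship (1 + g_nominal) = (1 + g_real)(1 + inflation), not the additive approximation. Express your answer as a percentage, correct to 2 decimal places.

7.53%

(1 + g_nom) = (1 + g_real)(1 + π) = 0.9920 × 1.0840 = 1.07533.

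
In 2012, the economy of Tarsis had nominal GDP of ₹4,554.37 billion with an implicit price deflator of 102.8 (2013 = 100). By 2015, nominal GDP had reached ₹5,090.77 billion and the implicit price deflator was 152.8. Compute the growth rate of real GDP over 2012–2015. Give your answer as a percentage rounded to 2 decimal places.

Deflate each year: 2012 → 4554.37/1.028 = 4430.32; 2015 → 5090.77/1.528 = 3331.66.
So real GDP changed by 3331.66/4430.32 − 1 = -0.2480, i.e. -24.80%.

-24.80%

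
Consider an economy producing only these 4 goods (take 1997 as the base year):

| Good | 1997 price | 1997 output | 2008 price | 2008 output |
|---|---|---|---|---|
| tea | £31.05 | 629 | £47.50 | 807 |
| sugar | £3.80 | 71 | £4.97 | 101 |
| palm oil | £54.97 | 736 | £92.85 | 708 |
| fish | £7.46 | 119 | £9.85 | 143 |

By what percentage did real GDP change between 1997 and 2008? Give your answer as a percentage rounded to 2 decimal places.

Real GDP 1997 = Nominal GDP 1997 = 31.05·629 + 3.80·71 + 54.97·736 + 7.46·119 = 61145.91.
Real GDP 2008 (at 1997 prices) = 31.05·807 + 3.80·101 + 54.97·708 + 7.46·143 = 65426.69.
Real growth = 65426.69/61145.91 − 1 = 0.0700.

7.00%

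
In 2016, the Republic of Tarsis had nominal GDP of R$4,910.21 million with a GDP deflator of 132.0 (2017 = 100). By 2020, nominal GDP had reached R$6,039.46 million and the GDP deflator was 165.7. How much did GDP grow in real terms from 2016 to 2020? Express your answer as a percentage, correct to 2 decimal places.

Deflate each year: 2016 → 4910.21/1.320 = 3719.86; 2020 → 6039.46/1.657 = 3644.82.
So real GDP changed by 3644.82/3719.86 − 1 = -0.0202, i.e. -2.02%.

-2.02%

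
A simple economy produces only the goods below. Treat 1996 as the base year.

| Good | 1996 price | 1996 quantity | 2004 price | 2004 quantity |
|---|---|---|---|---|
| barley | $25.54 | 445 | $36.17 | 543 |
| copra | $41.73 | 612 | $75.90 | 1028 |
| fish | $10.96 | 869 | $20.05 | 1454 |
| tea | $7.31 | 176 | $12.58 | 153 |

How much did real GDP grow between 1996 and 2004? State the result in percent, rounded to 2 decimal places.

Real GDP 1996 = Nominal GDP 1996 = 25.54·445 + 41.73·612 + 10.96·869 + 7.31·176 = 47714.86.
Real GDP 2004 (at 1996 prices) = 25.54·543 + 41.73·1028 + 10.96·1454 + 7.31·153 = 73820.93.
Real growth = 73820.93/47714.86 − 1 = 0.5471.

54.71%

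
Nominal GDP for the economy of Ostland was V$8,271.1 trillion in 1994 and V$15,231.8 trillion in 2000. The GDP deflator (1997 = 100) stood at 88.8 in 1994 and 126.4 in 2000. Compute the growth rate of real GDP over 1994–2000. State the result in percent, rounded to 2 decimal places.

29.38%

Real GDP 1994 = 8271.1 / 0.888 = 9314.30.
Real GDP 2000 = 15231.8 / 1.264 = 12050.47.
Real growth = 12050.47 / 9314.30 − 1 = 0.2938.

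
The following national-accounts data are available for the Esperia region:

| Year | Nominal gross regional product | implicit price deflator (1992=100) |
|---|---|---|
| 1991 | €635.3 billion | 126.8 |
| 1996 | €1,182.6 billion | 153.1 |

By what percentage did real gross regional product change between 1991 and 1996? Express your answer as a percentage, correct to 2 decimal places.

Real gross regional product 1991 = 635.3 / 1.268 = 501.03.
Real gross regional product 1996 = 1182.6 / 1.531 = 772.44.
Real growth = 772.44 / 501.03 − 1 = 0.5417.

54.17%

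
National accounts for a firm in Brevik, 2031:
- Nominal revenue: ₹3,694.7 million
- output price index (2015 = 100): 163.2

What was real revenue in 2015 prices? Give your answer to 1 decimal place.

Real revenue = Nominal / (output price index/100) = 3694.7 / 1.632 = 2263.91.

₹2,263.9 million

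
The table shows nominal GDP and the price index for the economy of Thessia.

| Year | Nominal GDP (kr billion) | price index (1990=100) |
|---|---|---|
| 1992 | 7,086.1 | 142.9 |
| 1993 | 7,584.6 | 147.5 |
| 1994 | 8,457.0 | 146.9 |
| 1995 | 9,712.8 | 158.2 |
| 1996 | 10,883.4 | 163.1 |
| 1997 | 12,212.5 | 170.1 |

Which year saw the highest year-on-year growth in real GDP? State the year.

1994

1993: real = 7584.6/1.475 = 5142.10; growth vs 1992 (4958.78) = 3.70%.
1994: real = 8457.0/1.469 = 5756.98; growth vs 1993 (5142.10) = 11.96%.
1995: real = 9712.8/1.582 = 6139.57; growth vs 1994 (5756.98) = 6.65%.
1996: real = 10883.4/1.631 = 6672.84; growth vs 1995 (6139.57) = 8.69%.
1997: real = 12212.5/1.701 = 7179.60; growth vs 1996 (6672.84) = 7.59%.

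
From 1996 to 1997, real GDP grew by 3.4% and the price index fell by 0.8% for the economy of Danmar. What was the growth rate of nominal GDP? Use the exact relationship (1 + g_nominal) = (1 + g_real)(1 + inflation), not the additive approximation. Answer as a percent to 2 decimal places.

2.57%

(1 + g_nom) = (1 + g_real)(1 + π) = 1.0340 × 0.9920 = 1.02573.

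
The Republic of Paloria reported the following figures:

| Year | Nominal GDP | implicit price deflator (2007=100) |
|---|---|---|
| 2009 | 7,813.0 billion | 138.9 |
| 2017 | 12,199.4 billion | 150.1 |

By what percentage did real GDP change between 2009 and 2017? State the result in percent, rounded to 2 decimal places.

44.49%

Deflate each year: 2009 → 7813.0/1.389 = 5624.91; 2017 → 12199.4/1.501 = 8127.51.
So real GDP changed by 8127.51/5624.91 − 1 = 0.4449, i.e. 44.49%.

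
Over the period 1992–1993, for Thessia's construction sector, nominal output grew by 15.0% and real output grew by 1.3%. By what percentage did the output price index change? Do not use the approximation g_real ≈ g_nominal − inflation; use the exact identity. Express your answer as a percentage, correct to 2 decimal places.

13.52%

(1 + g_nom) = (1 + g_real)(1 + π), so π = 1.1500 / 1.0130 − 1 = 0.13524.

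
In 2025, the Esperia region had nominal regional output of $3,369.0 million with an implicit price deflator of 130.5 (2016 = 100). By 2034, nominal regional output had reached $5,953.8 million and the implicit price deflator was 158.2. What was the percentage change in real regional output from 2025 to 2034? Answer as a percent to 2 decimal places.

Real regional output 2025 = 3369.0 / 1.305 = 2581.61.
Real regional output 2034 = 5953.8 / 1.582 = 3763.46.
Real growth = 3763.46 / 2581.61 − 1 = 0.4578.

45.78%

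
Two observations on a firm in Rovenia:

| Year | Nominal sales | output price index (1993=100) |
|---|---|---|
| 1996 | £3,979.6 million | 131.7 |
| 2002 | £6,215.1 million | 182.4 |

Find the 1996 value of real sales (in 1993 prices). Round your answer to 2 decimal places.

£3,021.72 million

Real sales = Nominal / (output price index/100) = 3979.6 / 1.317 = 3021.72.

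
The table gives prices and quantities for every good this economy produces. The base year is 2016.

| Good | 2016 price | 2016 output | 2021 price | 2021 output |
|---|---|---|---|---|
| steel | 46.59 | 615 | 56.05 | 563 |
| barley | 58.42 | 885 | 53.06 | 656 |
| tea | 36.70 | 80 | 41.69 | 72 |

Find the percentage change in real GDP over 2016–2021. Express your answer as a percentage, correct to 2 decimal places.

-19.32%

Real GDP 2016 = Nominal GDP 2016 = 46.59·615 + 58.42·885 + 36.70·80 = 83290.55.
Real GDP 2021 (at 2016 prices) = 46.59·563 + 58.42·656 + 36.70·72 = 67196.09.
Real growth = 67196.09/83290.55 − 1 = -0.1932.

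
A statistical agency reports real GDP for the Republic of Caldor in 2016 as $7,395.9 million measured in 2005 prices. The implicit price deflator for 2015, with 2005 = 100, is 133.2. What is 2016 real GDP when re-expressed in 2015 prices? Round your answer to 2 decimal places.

$9,851.34 million

Real GDP in 2015 prices = Real GDP in 2005 prices × (P_2015/P_2005) = 7395.9 × 1.332 = 9851.34.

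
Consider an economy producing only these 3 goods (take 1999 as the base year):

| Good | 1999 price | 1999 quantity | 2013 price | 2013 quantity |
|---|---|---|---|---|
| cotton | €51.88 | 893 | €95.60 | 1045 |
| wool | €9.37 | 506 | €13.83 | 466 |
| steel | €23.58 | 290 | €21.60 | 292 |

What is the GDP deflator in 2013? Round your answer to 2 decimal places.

172.08

Nominal GDP 2013 = 95.60·1045 + 13.83·466 + 21.60·292 = 112653.98.
Real GDP 2013 (at 1999 prices) = 51.88·1045 + 9.37·466 + 23.58·292 = 65466.38.
Deflator = Nominal/Real × 100 = 112653.98/65466.38 × 100 = 172.079.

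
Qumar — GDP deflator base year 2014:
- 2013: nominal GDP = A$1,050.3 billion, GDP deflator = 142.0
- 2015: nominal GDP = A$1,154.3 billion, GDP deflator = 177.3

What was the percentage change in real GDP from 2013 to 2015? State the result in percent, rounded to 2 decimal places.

-11.98%

Deflate each year: 2013 → 1050.3/1.420 = 739.65; 2015 → 1154.3/1.773 = 651.04.
So real GDP changed by 651.04/739.65 − 1 = -0.1198, i.e. -11.98%.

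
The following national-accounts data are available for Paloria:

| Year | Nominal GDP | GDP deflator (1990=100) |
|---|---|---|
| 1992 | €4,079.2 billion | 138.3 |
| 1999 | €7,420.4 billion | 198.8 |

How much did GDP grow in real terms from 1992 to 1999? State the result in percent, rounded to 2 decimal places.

Deflate each year: 1992 → 4079.2/1.383 = 2949.53; 1999 → 7420.4/1.988 = 3732.60.
So real GDP changed by 3732.60/2949.53 − 1 = 0.2655, i.e. 26.55%.

26.55%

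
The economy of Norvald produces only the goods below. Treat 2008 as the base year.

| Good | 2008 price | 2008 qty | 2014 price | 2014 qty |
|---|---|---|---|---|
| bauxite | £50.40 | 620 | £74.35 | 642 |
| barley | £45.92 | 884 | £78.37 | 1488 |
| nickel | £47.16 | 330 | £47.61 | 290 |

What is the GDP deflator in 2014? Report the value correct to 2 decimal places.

Nominal GDP 2014 = 74.35·642 + 78.37·1488 + 47.61·290 = 178154.16.
Real GDP 2014 (at 2008 prices) = 50.40·642 + 45.92·1488 + 47.16·290 = 114362.16.
Deflator = Nominal/Real × 100 = 178154.16/114362.16 × 100 = 155.781.

155.78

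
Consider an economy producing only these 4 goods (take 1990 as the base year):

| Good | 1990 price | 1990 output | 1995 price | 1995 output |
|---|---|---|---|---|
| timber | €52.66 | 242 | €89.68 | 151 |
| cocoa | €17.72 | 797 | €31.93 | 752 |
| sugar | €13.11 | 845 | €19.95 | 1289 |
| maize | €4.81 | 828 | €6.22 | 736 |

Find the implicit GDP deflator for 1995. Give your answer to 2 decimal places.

Nominal GDP 1995 = 89.68·151 + 31.93·752 + 19.95·1289 + 6.22·736 = 67846.51.
Real GDP 1995 (at 1990 prices) = 52.66·151 + 17.72·752 + 13.11·1289 + 4.81·736 = 41716.05.
Deflator = Nominal/Real × 100 = 67846.51/41716.05 × 100 = 162.639.

162.64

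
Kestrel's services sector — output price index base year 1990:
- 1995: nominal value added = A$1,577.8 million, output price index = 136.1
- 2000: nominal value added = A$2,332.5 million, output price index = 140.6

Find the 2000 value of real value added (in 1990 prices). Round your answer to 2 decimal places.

A$1,658.96 million

Real value added = Nominal / (output price index/100) = 2332.5 / 1.406 = 1658.96.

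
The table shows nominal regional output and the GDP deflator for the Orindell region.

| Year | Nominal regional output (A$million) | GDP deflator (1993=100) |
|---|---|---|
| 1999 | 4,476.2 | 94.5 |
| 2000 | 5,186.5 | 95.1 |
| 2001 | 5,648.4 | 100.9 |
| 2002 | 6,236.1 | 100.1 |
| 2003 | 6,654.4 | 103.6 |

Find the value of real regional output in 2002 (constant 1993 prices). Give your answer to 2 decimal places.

Real regional output 2002 = 6236.1 / 1.001 = 6229.87.

A$6,229.87 million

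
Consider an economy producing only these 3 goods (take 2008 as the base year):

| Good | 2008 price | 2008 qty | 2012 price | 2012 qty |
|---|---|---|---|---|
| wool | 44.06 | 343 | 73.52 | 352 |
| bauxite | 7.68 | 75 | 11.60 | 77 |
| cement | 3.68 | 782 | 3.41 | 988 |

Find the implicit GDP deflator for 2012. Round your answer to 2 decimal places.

152.72

Nominal GDP 2012 = 73.52·352 + 11.60·77 + 3.41·988 = 30141.32.
Real GDP 2012 (at 2008 prices) = 44.06·352 + 7.68·77 + 3.68·988 = 19736.32.
Deflator = Nominal/Real × 100 = 30141.32/19736.32 × 100 = 152.720.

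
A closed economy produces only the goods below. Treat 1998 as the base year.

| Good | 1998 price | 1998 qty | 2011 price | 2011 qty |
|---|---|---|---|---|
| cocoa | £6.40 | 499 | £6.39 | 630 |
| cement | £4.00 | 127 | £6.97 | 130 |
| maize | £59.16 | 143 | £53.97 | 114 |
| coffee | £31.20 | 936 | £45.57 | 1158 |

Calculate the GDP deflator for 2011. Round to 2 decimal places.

134.64

Nominal GDP 2011 = 6.39·630 + 6.97·130 + 53.97·114 + 45.57·1158 = 63854.44.
Real GDP 2011 (at 1998 prices) = 6.40·630 + 4.00·130 + 59.16·114 + 31.20·1158 = 47425.84.
Deflator = Nominal/Real × 100 = 63854.44/47425.84 × 100 = 134.641.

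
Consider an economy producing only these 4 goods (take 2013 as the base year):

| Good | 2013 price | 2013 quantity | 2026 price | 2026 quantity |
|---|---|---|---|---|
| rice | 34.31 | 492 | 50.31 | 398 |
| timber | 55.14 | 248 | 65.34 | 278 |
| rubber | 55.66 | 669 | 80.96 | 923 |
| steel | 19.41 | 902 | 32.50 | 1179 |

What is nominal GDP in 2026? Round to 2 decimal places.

151231.48

Nominal GDP 2026 = Σ (p_2026 × q_2026) = 50.31·398 + 65.34·278 + 80.96·923 + 32.50·1179 = 151231.48.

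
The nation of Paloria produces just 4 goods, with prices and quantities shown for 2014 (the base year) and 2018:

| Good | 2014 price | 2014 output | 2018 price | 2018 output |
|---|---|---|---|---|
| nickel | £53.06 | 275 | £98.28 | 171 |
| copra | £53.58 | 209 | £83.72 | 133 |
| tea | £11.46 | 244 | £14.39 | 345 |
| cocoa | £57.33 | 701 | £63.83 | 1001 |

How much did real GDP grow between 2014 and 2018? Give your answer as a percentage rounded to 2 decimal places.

Real GDP 2014 = Nominal GDP 2014 = 53.06·275 + 53.58·209 + 11.46·244 + 57.33·701 = 68774.29.
Real GDP 2018 (at 2014 prices) = 53.06·171 + 53.58·133 + 11.46·345 + 57.33·1001 = 77540.43.
Real growth = 77540.43/68774.29 − 1 = 0.1275.

12.75%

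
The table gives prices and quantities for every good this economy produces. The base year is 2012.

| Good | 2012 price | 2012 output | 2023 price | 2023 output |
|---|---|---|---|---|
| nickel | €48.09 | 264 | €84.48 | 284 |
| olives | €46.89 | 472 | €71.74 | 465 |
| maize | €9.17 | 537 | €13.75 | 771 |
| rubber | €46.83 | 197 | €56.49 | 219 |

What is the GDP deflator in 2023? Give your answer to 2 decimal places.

Nominal GDP 2023 = 84.48·284 + 71.74·465 + 13.75·771 + 56.49·219 = 80323.98.
Real GDP 2023 (at 2012 prices) = 48.09·284 + 46.89·465 + 9.17·771 + 46.83·219 = 52787.25.
Deflator = Nominal/Real × 100 = 80323.98/52787.25 × 100 = 152.165.

152.17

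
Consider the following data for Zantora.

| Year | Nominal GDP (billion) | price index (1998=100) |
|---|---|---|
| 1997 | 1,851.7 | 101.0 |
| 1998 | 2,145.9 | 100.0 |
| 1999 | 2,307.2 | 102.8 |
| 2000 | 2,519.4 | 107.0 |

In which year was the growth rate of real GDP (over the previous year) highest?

1998

1998: real = 2145.9/1.000 = 2145.90; growth vs 1997 (1833.37) = 17.05%.
1999: real = 2307.2/1.028 = 2244.36; growth vs 1998 (2145.90) = 4.59%.
2000: real = 2519.4/1.070 = 2354.58; growth vs 1999 (2244.36) = 4.91%.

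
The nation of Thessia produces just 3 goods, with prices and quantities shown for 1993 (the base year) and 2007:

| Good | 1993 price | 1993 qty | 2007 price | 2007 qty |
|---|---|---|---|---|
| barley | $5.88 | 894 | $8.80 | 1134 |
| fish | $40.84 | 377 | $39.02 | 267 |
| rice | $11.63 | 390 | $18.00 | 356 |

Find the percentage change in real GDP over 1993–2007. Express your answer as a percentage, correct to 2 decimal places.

Real GDP 1993 = Nominal GDP 1993 = 5.88·894 + 40.84·377 + 11.63·390 = 25189.10.
Real GDP 2007 (at 1993 prices) = 5.88·1134 + 40.84·267 + 11.63·356 = 21712.48.
Real growth = 21712.48/25189.10 − 1 = -0.1380.

-13.80%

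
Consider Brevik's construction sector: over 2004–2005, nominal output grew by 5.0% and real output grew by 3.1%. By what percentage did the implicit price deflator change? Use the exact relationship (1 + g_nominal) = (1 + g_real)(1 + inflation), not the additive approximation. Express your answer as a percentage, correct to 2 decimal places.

(1 + g_nom) = (1 + g_real)(1 + π), so π = 1.0500 / 1.0310 − 1 = 0.01843.

1.84%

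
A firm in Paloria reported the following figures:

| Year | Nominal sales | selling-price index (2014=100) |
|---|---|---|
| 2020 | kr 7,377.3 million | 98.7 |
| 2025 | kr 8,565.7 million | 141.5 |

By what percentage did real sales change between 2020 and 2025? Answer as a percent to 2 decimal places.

Real sales 2020 = 7377.3 / 0.987 = 7474.47.
Real sales 2025 = 8565.7 / 1.415 = 6053.50.
Real growth = 6053.50 / 7474.47 − 1 = -0.1901.

-19.01%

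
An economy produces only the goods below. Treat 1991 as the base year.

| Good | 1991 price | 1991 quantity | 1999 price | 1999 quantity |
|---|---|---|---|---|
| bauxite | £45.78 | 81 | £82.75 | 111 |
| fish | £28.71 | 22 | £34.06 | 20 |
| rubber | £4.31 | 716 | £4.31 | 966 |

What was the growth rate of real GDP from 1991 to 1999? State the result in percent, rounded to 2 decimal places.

Real GDP 1991 = Nominal GDP 1991 = 45.78·81 + 28.71·22 + 4.31·716 = 7425.76.
Real GDP 1999 (at 1991 prices) = 45.78·111 + 28.71·20 + 4.31·966 = 9819.24.
Real growth = 9819.24/7425.76 − 1 = 0.3223.

32.23%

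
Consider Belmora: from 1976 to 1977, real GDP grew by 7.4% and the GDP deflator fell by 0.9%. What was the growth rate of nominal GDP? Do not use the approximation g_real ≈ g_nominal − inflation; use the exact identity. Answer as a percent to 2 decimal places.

(1 + g_nom) = (1 + g_real)(1 + π) = 1.0740 × 0.9910 = 1.06433.

6.43%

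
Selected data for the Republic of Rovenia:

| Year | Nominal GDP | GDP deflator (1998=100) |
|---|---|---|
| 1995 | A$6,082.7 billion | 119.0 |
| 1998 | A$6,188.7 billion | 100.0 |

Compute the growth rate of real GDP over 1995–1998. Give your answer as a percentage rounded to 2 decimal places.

Deflate each year: 1995 → 6082.7/1.190 = 5111.51; 1998 → 6188.7/1.000 = 6188.70.
So real GDP changed by 6188.70/5111.51 − 1 = 0.2107, i.e. 21.07%.

21.07%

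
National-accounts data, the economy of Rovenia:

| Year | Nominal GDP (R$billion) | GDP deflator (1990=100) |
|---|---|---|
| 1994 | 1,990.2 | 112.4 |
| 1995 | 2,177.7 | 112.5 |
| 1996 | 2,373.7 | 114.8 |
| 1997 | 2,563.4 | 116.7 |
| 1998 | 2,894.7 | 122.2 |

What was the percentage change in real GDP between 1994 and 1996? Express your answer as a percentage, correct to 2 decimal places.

16.78%

Real GDP 1994 = 1990.2/1.124 = 1770.64.
Real GDP 1996 = 2373.7/1.148 = 2067.68.
Change = 2067.68/1770.64 − 1 = 0.1678.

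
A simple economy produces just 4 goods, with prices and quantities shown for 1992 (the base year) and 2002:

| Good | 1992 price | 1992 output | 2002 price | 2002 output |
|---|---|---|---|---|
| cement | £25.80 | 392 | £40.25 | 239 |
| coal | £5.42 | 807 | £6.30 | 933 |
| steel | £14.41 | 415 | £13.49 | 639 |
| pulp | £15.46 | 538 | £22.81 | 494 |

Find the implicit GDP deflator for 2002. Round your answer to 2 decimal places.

Nominal GDP 2002 = 40.25·239 + 6.30·933 + 13.49·639 + 22.81·494 = 35385.90.
Real GDP 2002 (at 1992 prices) = 25.80·239 + 5.42·933 + 14.41·639 + 15.46·494 = 28068.29.
Deflator = Nominal/Real × 100 = 35385.90/28068.29 × 100 = 126.071.

126.07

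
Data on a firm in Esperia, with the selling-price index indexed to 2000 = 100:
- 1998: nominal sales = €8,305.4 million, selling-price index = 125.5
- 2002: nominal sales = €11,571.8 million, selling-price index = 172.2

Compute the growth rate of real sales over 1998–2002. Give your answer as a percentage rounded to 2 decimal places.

1.54%

Real sales 1998 = 8305.4 / 1.255 = 6617.85.
Real sales 2002 = 11571.8 / 1.722 = 6719.98.
Real growth = 6719.98 / 6617.85 − 1 = 0.0154.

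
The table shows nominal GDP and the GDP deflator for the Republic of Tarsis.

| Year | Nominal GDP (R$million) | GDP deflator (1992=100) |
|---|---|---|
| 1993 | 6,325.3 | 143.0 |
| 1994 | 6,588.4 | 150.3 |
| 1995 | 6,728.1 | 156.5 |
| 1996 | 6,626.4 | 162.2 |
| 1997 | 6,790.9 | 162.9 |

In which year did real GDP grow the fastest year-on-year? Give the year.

1994: real = 6588.4/1.503 = 4383.50; growth vs 1993 (4423.29) = -0.90%.
1995: real = 6728.1/1.565 = 4299.11; growth vs 1994 (4383.50) = -1.93%.
1996: real = 6626.4/1.622 = 4085.33; growth vs 1995 (4299.11) = -4.97%.
1997: real = 6790.9/1.629 = 4168.75; growth vs 1996 (4085.33) = 2.04%.

1997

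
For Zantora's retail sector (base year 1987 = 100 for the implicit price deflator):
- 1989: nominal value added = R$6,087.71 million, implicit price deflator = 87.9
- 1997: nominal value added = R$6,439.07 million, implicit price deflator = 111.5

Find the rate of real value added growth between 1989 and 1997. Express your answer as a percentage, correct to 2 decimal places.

Deflate each year: 1989 → 6087.71/0.879 = 6925.72; 1997 → 6439.07/1.115 = 5774.95.
So real value added changed by 5774.95/6925.72 − 1 = -0.1662, i.e. -16.62%.

-16.62%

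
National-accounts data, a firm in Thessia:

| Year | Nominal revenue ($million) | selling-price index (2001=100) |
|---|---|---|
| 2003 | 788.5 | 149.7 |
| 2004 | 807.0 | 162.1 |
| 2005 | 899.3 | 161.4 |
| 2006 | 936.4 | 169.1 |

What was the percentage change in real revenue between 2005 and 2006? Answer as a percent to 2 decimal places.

-0.62%

Real revenue 2005 = 899.3/1.614 = 557.19.
Real revenue 2006 = 936.4/1.691 = 553.76.
Change = 553.76/557.19 − 1 = -0.0062.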